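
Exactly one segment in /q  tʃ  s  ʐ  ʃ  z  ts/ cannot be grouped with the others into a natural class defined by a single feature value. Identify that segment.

q

/s, ʐ, ts, tʃ, z, ʃ/ are all [+strident], but /q/ (voiceless uvular stop) is [−strident]. No other single segment can be removed to leave a set sharing one feature value that the removed segment lacks, so /q/ is the odd one out.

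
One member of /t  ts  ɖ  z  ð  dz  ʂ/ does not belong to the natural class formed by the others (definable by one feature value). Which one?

The remaining segments after removing /ð/ share [−distributed]; /ð/ (voiced dental fricative) is [+distributed]. For every other candidate removal, the leftover set fails to share any single feature value that the removed segment lacks.

ð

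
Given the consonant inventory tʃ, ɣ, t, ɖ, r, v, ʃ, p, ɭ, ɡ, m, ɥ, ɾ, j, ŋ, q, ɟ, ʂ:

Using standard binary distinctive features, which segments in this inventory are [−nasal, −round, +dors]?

Checking each segment against [−nasal], [−round], [+dorsal]: /ɣ/ (voiced velar fricative), /ɡ/ (voiced velar stop), /j/ (palatal glide), /q/ (voiceless uvular stop), /ɟ/ (voiced palatal stop) satisfy every feature; every other segment in the inventory fails at least one.

ɣ, ɡ, j, q, ɟ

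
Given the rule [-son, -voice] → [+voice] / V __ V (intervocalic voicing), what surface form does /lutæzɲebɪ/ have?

[ludæzɲebɪ]

/t/ satisfies [-son, -voice] and sits in V __ V. The [+voice] counterpart of the voiceless alveolar stop is /d/. Other segments in /lutæzɲebɪ/ either fail the structural description or are not in the environment, so the surface form is [ludæzɲebɪ].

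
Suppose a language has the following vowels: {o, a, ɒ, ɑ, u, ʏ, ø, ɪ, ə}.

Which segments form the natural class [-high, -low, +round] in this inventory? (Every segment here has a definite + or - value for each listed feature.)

The [-high] segments are /o, a, ɒ, ɑ, ø, ə/.
Then [-low] gives /o, ø, ə/.
Within that set, [+round] leaves /o, ø/.

o, ø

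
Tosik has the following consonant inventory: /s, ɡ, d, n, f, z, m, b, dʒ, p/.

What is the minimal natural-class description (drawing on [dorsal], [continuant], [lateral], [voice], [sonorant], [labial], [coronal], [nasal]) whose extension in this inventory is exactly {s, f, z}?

[+continuant]

Every target segment is [+continuant] and no other inventory member is, so one feature is enough.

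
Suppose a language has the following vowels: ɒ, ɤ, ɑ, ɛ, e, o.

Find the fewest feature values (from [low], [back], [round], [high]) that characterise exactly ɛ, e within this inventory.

/ɛ, e/ are exactly the [-back] segments in the inventory, so a single feature suffices.

[-back]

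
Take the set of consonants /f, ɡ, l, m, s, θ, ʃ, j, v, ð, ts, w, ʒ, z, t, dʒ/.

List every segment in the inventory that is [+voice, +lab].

m, v, w

The [+voice] segments are /ɡ, l, m, j, v, ð, w, ʒ, z, dʒ/.
Within that set, [+labial] leaves /m, v, w/.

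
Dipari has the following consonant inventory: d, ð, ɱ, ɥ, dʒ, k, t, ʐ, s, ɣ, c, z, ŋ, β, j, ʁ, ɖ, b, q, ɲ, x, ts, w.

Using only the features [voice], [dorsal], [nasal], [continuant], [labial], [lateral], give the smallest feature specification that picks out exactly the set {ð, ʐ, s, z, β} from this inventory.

The class [+continuant], [-dorsal] has exactly /ð, ʐ, s, z, β/ as its extension in this inventory. No smaller conjunction from the listed features achieves this: [-dorsal] alone would also admit /d, ɱ, dʒ, t, …/; [+continuant] alone would also admit /ɥ, ɣ, j, ʁ, …/; and checking the remaining single features turns up none with this extension.

[+continuant, -dorsal]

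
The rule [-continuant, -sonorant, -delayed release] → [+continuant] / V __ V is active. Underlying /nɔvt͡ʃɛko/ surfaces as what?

[nɔvt͡ʃɛxo]

The only segment in the rule's environment that also matches [-continuant, -sonorant, -delayed release] is /k/. Applying [+continuant] turns the voiceless velar stop into /x/ (voiceless velar fricative), giving [nɔvt͡ʃɛxo].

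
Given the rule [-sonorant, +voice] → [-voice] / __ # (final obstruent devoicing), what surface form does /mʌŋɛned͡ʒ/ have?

/d͡ʒ/ satisfies [-sonorant, +voice] and sits in __ #. The [-voice] counterpart of the voiced postalveolar affricate is /t͡ʃ/. Other segments in /mʌŋɛned͡ʒ/ either fail the structural description or are not in the environment, so the surface form is [mʌŋɛnet͡ʃ].

[mʌŋɛnet͡ʃ]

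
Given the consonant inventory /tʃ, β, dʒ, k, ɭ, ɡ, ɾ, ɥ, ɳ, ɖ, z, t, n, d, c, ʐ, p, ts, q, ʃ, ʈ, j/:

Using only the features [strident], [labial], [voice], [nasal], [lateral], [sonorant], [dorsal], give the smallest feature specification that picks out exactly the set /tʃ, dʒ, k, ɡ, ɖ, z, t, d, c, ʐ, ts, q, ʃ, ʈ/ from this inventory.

[−sonorant, −labial]

/tʃ, dʒ, k, ɡ, ɖ, z, t, d, c, ʐ, ts, q, ʃ, ʈ/ are all [−sonorant], [−labial], and no other segment in the inventory matches both values. Dropping any one of them over-generates: [−labial] alone would also admit /ɭ, ɾ, ɳ, n, …/; [−sonorant] alone would also admit /β, p/. No other single listed feature picks out exactly this set either, so fewer than two features will not do.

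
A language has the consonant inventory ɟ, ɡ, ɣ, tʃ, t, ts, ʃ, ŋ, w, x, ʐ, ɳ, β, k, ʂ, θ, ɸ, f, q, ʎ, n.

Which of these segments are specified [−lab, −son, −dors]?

tʃ, t, ts, ʃ, ʐ, ʂ, θ

The [−labial] segments are /ɟ, ɡ, ɣ, tʃ, t, ts, ʃ, ŋ, x, ʐ, ɳ, k, ʂ, θ, q, ʎ, n/.
Of those, [−sonorant] gives /ɟ, ɡ, ɣ, tʃ, t, ts, ʃ, x, ʐ, k, ʂ, θ, q/.
Within that set, [−dorsal] leaves /tʃ, t, ts, ʃ, ʐ, ʂ, θ/.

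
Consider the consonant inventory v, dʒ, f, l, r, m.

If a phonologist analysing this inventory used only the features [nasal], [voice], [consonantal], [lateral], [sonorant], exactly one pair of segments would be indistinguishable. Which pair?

dʒ, v

On the given features, /dʒ/ and /v/ have an identical profile: [−nasal], [+voice], [+consonantal], [−lateral], [−sonorant]. No other two segments in the inventory coincide on all 5 features. (They do differ in [continuant], [labial] and [coronal], which are not among the given features.)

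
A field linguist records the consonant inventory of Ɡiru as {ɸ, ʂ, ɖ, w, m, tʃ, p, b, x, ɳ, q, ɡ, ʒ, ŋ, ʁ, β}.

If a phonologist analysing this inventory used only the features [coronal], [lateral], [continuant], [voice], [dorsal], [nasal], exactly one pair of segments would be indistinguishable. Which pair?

On the given features, /w/ and /ʁ/ have an identical profile: [−coronal], [−lateral], [+continuant], [+voice], [+dorsal], [−nasal]. No other two segments in the inventory coincide on all 6 features. (They do differ in [labial], [round] and [high], which are not among the given features.)

w, ʁ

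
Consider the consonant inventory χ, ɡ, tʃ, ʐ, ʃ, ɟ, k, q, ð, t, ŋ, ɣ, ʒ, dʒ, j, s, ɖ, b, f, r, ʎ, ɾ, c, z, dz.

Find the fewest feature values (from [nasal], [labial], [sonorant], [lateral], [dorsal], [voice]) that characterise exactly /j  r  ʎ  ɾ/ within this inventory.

Every target segment is [+sonorant], [−nasal]; each remaining inventory member fails at least one of these. Each conjunct is needed — [−nasal] alone would also admit /χ, ɡ, tʃ, ʐ, …/; [+sonorant] alone would also admit /ŋ/ — and no other single listed feature has exactly this extension, so two is the minimum.

[+sonorant, −nasal]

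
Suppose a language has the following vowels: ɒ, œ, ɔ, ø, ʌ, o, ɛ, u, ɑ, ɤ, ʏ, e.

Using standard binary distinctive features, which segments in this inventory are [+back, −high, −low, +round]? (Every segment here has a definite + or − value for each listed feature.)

ɔ, o

Eliminate segments failing any feature: /ɒ, ɑ/ are [+low]; /œ, ø, ɛ, ʏ, e/ are [−back]; /ʌ, ɤ/ are [−round]; /u/ is [+high]. The remaining /ɔ, o/ satisfy [+back], [−high], [−low], [+round].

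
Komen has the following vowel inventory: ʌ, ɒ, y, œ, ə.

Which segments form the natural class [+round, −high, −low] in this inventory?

Among the inventory, the [+round] segments are /ɒ, y, œ/.
Among these, [−high] gives /ɒ, œ/.
Then [−low] leaves /œ/.

œ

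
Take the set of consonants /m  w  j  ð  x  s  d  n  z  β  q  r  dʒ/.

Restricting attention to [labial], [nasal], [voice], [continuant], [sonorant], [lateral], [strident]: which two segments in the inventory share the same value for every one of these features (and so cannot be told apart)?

j, r

/j/ (palatal glide) and /r/ (alveolar trill) are both [-labial], [-nasal], [+voice], [+continuant], [+sonorant], [-lateral], [-strident], so none of the listed features separates them. (They do differ in [dorsal], which is not among the given features.) Every other pair in the inventory differs on at least one listed feature.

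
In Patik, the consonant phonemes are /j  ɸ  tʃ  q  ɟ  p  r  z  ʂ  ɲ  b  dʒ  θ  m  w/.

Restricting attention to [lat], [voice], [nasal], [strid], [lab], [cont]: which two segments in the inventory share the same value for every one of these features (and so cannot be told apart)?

/r/ (alveolar trill) and /j/ (palatal glide) are both [−lateral], [+voice], [−nasal], [−strident], [−labial], [+continuant], so none of the listed features separates them. (They do differ in [dorsal], which is not among the given features.) Every other pair in the inventory differs on at least one listed feature.

r, j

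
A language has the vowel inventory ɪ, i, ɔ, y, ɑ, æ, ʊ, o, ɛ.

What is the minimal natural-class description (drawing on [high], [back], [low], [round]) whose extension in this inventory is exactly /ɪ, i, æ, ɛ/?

[−back, −round]

The class [−back], [−round] has exactly /ɪ, i, æ, ɛ/ as its extension in this inventory. No smaller conjunction from the listed features achieves this: [−round] alone would also admit /ɑ/; [−back] alone would also admit /y/; and checking the remaining single features turns up none with this extension.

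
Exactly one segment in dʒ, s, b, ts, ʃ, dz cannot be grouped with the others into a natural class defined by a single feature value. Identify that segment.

b

The remaining segments after removing /b/ share [+strident]; /b/ (voiced bilabial stop) is [−strident]. For every other candidate removal, the leftover set fails to share any single feature value that the removed segment lacks.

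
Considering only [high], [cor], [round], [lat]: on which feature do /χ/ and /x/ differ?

/χ/ (voiceless uvular fricative) and /x/ (voiceless velar fricative) agree on [−coronal], [−round], [−lateral]. They differ on [high] (/χ/ [−], /x/ [+]).

[high]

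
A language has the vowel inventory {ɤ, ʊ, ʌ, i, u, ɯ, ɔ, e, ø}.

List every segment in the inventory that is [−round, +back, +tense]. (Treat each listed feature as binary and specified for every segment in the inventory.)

ɤ, ɯ

First, the [−round] segments are /ɤ, ʌ, i, ɯ, e/.
Among these, [+back] gives /ɤ, ʌ, ɯ/.
Intersecting with [+tense] leaves /ɤ, ɯ/.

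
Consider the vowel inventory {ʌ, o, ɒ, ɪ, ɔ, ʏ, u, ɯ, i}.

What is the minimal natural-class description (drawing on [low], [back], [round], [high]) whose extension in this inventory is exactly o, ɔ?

Every target segment is [-high], [-low], [+round]; each remaining inventory member fails at least one of these. Each conjunct is needed — [-low, +round] alone would also admit /ʏ, u/; [-high, +round] alone would also admit /ɒ/; [-high, -low] alone would also admit /ʌ/ — and no other combination of two listed features has exactly this extension, so three is the minimum.

[-high, -low, +round]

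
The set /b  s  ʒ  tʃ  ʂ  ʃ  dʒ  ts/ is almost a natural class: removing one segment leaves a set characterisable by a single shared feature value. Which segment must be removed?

b

/dʒ, ʒ, tʃ, s, ʂ, ts, ʃ/ are all [+strident], but /b/ (voiced bilabial stop) is [−strident]. No other single segment can be removed to leave a set sharing one feature value that the removed segment lacks, so /b/ is the odd one out.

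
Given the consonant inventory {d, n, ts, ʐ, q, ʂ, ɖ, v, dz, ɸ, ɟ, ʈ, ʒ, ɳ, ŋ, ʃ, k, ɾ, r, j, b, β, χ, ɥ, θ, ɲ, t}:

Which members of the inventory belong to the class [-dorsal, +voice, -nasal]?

d, ʐ, ɖ, v, dz, ʒ, ɾ, r, b, β

First, the [-dorsal] segments are /d, n, ts, ʐ, ʂ, ɖ, v, dz, ɸ, ʈ, ʒ, ɳ, ʃ, ɾ, r, b, β, θ, t/.
Within that set, [+voice] gives /d, n, ʐ, ɖ, v, dz, ʒ, ɳ, ɾ, r, b, β/.
Of those, [-nasal] leaves /d, ʐ, ɖ, v, dz, ʒ, ɾ, r, b, β/.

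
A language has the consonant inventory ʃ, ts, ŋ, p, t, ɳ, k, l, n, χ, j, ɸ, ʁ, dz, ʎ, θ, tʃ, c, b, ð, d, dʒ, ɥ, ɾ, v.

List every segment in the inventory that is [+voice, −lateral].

ŋ, ɳ, n, j, ʁ, dz, b, ð, d, dʒ, ɥ, ɾ, v

Checking each segment against [+voice], [−lateral]: /ŋ/ (velar nasal), /ɳ/ (retroflex nasal), /n/ (alveolar nasal), /j/ (palatal glide), /ʁ/ (voiced uvular fricative), /dz/ (voiced alveolar affricate), among others, satisfy every feature; every other segment in the inventory fails at least one.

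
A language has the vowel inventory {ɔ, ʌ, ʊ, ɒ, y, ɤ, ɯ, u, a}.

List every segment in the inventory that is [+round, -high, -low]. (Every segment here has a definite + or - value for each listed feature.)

ɔ

First, the [+round] segments are /ɔ, ʊ, ɒ, y, u/.
Intersecting with [-high] gives /ɔ, ɒ/.
Among these, [-low] leaves /ɔ/.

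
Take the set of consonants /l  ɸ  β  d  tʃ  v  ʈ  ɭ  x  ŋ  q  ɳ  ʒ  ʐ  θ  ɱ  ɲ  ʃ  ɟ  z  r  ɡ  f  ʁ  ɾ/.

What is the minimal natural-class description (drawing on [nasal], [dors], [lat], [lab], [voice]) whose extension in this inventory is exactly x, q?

The class [-voice], [+dorsal] has exactly /x, q/ as its extension in this inventory. No smaller conjunction from the listed features achieves this: [+dorsal] alone would also admit /ŋ, ɲ, ɟ, ɡ, …/; [-voice] alone would also admit /ɸ, tʃ, ʈ, θ, …/; and checking the remaining single features turns up none with this extension.

[-voice, +dors]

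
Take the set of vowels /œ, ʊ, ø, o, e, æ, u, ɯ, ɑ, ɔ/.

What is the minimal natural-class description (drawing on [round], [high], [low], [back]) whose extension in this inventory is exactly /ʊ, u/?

[+high, +round]

Every target segment is [+high], [+round]; each remaining inventory member fails at least one of these. Each conjunct is needed — [+round] alone would also admit /œ, ø, o, ɔ/; [+high] alone would also admit /ɯ/ — and no other single listed feature has exactly this extension, so two is the minimum.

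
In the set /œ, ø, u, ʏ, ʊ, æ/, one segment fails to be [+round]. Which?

/æ/ is the low front unrounded vowel, which is [-round]; the rest — /ʊ, ʏ, ø, u, œ/ — are [+round].

æ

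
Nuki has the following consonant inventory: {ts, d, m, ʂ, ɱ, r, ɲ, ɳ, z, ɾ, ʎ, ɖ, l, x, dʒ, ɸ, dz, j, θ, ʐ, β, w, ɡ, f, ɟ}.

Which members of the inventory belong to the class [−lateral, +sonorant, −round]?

Among the inventory, the [−lateral] segments are /ts, d, m, ʂ, ɱ, r, ɲ, ɳ, z, ɾ, ɖ, x, dʒ, ɸ, dz, j, θ, ʐ, β, w, ɡ, f, ɟ/.
Within that set, [+sonorant] gives /m, ɱ, r, ɲ, ɳ, ɾ, j, w/.
Among these, [−round] leaves /m, ɱ, r, ɲ, ɳ, ɾ, j/.

m, ɱ, r, ɲ, ɳ, ɾ, j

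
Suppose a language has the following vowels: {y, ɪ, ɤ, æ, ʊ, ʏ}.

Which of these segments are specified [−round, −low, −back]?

ɪ

First, the [−round] segments are /ɪ, ɤ, æ/.
Of those, [−low] gives /ɪ, ɤ/.
Within that set, [−back] leaves /ɪ/.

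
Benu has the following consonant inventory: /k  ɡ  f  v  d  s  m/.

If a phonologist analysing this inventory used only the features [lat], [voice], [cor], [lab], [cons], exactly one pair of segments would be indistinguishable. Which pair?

m, v

On the given features, /m/ and /v/ have an identical profile: [-lateral], [+voice], [-coronal], [+labial], [+consonantal]. No other two segments in the inventory coincide on all 5 features. (They do differ in [sonorant], [nasal] and [continuant], which are not among the given features.)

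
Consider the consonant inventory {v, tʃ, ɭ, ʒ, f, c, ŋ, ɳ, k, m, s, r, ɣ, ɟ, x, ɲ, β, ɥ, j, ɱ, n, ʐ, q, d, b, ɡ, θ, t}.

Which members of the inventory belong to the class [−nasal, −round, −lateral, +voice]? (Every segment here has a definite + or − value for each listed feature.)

v, ʒ, r, ɣ, ɟ, β, j, ʐ, d, b, ɡ

Among the inventory, the [−nasal] segments are /v, tʃ, ɭ, ʒ, f, c, k, s, r, ɣ, ɟ, x, β, ɥ, j, ʐ, q, d, b, ɡ, θ, t/.
Of those, [−round] gives /v, tʃ, ɭ, ʒ, f, c, k, s, r, ɣ, ɟ, x, β, j, ʐ, q, d, b, ɡ, θ, t/.
Within that set, [−lateral] gives /v, tʃ, ʒ, f, c, k, s, r, ɣ, ɟ, x, β, j, ʐ, q, d, b, ɡ, θ, t/.
Of those, [+voice] leaves /v, ʒ, r, ɣ, ɟ, β, j, ʐ, d, b, ɡ/.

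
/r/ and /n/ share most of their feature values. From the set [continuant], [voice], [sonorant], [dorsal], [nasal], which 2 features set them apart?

/r/ is the alveolar trill and /n/ is the alveolar nasal. Both are [+voice], [+sonorant], [−dorsal]. /r/ is [−nasal] while /n/ is [+nasal]; /r/ is [+continuant] while /n/ is [−continuant], so the distinguishing features are [nasal], [continuant].

[nasal], [continuant]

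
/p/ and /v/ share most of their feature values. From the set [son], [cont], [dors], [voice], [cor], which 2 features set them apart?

/p/ is the voiceless bilabial stop and /v/ is the voiced labiodental fricative. Both are [-sonorant], [-dorsal], [-coronal]. /p/ is [-voice] while /v/ is [+voice]; /p/ is [-continuant] while /v/ is [+continuant], so the distinguishing features are [voice], [continuant].

[voice], [continuant]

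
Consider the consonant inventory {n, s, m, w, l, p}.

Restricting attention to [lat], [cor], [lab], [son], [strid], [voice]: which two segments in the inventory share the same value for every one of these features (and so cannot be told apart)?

Both /m/ and /w/ are [-lateral], [-coronal], [+labial], [+sonorant], [-strident], [+voice]. Since the list omits [nasal], [continuant], [round] and [dorsal] — which do distinguish the bilabial nasal from the labial-velar glide — this pair collapses; all other pairs remain distinct.

m, w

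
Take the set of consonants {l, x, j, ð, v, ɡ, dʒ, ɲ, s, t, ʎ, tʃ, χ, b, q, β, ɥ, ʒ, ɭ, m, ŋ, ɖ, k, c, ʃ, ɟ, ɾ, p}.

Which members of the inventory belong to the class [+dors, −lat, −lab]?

Eliminate segments failing any feature: /l, ð, v, dʒ, s, t, tʃ, b, β, ʒ, ɭ, m, ɖ, ʃ, ɾ, p/ are [−dorsal]; /ʎ/ is [+lateral]; /ɥ/ is [+labial]. The remaining /x, j, ɡ, ɲ, χ, q, ŋ, k, c, ɟ/ satisfy [+dorsal], [−lateral], [−labial].

x, j, ɡ, ɲ, χ, q, ŋ, k, c, ɟ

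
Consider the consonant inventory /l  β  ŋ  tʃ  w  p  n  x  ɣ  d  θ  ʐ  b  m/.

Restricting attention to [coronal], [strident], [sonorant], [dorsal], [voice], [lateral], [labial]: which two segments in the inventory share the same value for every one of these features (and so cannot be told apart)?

b, β

/b/ (voiced bilabial stop) and /β/ (voiced bilabial fricative) are both [−coronal], [−strident], [−sonorant], [−dorsal], [+voice], [−lateral], [+labial], so none of the listed features separates them. (They do differ in [continuant], which is not among the given features.) Every other pair in the inventory differs on at least one listed feature.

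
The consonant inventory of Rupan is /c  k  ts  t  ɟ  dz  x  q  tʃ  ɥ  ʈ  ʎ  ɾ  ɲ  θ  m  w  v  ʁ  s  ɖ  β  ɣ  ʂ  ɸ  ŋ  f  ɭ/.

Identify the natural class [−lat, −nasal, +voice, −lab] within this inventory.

ɟ, dz, ɾ, ʁ, ɖ, ɣ

Among the inventory, the [−lateral] segments are /c, k, ts, t, ɟ, dz, x, q, tʃ, ɥ, ʈ, ɾ, ɲ, θ, m, w, v, ʁ, s, ɖ, β, ɣ, ʂ, ɸ, ŋ, f/.
Within that set, [−nasal] gives /c, k, ts, t, ɟ, dz, x, q, tʃ, ɥ, ʈ, ɾ, θ, w, v, ʁ, s, ɖ, β, ɣ, ʂ, ɸ, f/.
Intersecting with [+voice] gives /ɟ, dz, ɥ, ɾ, w, v, ʁ, ɖ, β, ɣ/.
Within that set, [−labial] leaves /ɟ, dz, ɾ, ʁ, ɖ, ɣ/.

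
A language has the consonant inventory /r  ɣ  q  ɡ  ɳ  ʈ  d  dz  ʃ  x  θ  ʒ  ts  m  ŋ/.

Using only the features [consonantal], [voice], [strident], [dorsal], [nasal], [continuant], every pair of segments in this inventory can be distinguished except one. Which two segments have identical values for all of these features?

Both /m/ and /ɳ/ are [+consonantal], [+voice], [-strident], [-dorsal], [+nasal], [-continuant]. Since the list omits [labial] and [coronal] — which do distinguish the bilabial nasal from the retroflex nasal — this pair collapses; all other pairs remain distinct.

m, ɳ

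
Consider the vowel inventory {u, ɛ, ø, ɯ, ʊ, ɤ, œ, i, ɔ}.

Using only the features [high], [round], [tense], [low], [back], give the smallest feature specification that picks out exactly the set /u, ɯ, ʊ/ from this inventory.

[+high, +back]

/u, ɯ, ʊ/ are all [+high], [+back], and no other segment in the inventory matches both values. Dropping any one of them over-generates: [+back] alone would also admit /ɤ, ɔ/; [+high] alone would also admit /i/. No other single listed feature picks out exactly this set either, so fewer than two features will not do.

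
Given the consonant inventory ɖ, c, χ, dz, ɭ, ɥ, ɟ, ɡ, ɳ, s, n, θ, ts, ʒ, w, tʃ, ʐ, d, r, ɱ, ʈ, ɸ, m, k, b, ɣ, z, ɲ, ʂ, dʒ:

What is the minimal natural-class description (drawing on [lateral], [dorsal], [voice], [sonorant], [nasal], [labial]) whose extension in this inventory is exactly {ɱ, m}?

/ɱ, m/ are all [+nasal], [+labial], and no other segment in the inventory matches both values. Dropping any one of them over-generates: [+labial] alone would also admit /ɥ, w, ɸ, b/; [+nasal] alone would also admit /ɳ, n, ɲ/. No other single listed feature picks out exactly this set either, so fewer than two features will not do.

[+nasal, +labial]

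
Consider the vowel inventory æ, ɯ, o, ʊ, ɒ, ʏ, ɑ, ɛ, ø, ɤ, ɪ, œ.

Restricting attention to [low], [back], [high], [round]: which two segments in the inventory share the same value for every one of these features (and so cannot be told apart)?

œ, ø

On the given features, /œ/ and /ø/ have an identical profile: [−low], [−back], [−high], [+round]. No other two segments in the inventory coincide on all 4 features. (They do differ in [tense], which is not among the given features.)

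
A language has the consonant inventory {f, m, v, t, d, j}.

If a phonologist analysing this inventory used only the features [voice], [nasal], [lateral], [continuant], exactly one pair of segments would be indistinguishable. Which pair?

v, j

Both /v/ and /j/ are [+voice], [−nasal], [−lateral], [+continuant]. Since the list omits [sonorant], [labial] and [dorsal] — which do distinguish the voiced labiodental fricative from the palatal glide — this pair collapses; all other pairs remain distinct.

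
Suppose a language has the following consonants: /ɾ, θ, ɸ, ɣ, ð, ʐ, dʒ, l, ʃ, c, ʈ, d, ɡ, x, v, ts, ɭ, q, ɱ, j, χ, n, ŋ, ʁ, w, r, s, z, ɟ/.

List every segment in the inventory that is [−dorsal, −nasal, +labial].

ɸ, v

Checking each segment against [−dorsal], [−nasal], [+labial]: /ɸ/ (voiceless bilabial fricative), /v/ (voiced labiodental fricative) satisfy every feature; every other segment in the inventory fails at least one.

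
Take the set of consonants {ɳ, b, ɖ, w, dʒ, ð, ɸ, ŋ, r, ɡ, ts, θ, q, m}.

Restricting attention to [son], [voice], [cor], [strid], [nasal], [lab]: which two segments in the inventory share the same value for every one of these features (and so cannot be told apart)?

ð, ɖ

On the given features, /ð/ and /ɖ/ have an identical profile: [-sonorant], [+voice], [+coronal], [-strident], [-nasal], [-labial]. No other two segments in the inventory coincide on all 6 features. (They do differ in [continuant], [anterior] and [distributed], which are not among the given features.)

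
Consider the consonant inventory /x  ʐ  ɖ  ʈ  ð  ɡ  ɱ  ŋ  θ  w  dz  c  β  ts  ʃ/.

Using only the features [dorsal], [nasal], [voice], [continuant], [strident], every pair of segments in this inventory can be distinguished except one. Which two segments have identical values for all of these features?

ð, β

Both /ð/ and /β/ are [-dorsal], [-nasal], [+voice], [+continuant], [-strident]. Since the list omits [labial] and [coronal] — which do distinguish the voiced dental fricative from the voiced bilabial fricative — this pair collapses; all other pairs remain distinct.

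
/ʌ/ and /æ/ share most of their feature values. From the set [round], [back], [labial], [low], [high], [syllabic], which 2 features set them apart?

[low], [back]

/ʌ/ (mid back unrounded lax vowel) and /æ/ (low front unrounded vowel) agree on [−round], [−labial], [−high], [+syllabic]. They differ on [low] (/ʌ/ [−], /æ/ [+]), [back] (/ʌ/ [+], /æ/ [−]).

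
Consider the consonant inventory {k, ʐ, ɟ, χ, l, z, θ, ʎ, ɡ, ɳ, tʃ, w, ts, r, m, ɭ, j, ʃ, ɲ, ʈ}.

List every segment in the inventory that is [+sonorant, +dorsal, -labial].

ʎ, j, ɲ

Checking each segment against [+sonorant], [+dorsal], [-labial]: /ʎ/ (palatal lateral approximant), /j/ (palatal glide), /ɲ/ (palatal nasal) satisfy every feature; every other segment in the inventory fails at least one.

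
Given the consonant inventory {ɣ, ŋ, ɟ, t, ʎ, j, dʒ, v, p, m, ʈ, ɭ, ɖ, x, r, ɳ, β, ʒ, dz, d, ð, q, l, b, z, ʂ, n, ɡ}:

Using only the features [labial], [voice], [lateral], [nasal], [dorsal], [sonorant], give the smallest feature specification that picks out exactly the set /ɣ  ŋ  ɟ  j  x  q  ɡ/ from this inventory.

The class [-lateral], [+dorsal] has exactly /ɣ, ŋ, ɟ, j, x, q, ɡ/ as its extension in this inventory. No smaller conjunction from the listed features achieves this: [+dorsal] alone would also admit /ʎ/; [-lateral] alone would also admit /t, dʒ, v, p, …/; and checking the remaining single features turns up none with this extension.

[-lateral, +dorsal]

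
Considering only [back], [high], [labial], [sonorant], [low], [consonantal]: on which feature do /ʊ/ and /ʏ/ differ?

/ʊ/ (high back rounded lax vowel) and /ʏ/ (high front rounded lax vowel) agree on [+high], [+labial], [+sonorant], [−low], [−consonantal]. They differ on [back] (/ʊ/ [+], /ʏ/ [−]).

[back]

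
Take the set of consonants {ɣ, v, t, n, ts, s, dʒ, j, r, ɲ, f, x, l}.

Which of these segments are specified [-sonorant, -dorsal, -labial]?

t, ts, s, dʒ

Eliminate segments failing any feature: /ɣ, x/ are [+dorsal]; /v, f/ are [+labial]; /n, j, r, ɲ, l/ are [+sonorant]. The remaining /t, ts, s, dʒ/ satisfy [-sonorant], [-dorsal], [-labial].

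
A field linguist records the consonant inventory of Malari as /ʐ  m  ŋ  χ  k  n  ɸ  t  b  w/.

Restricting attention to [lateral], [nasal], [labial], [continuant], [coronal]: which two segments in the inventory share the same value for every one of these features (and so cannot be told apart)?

Both /ɸ/ and /w/ are [−lateral], [−nasal], [+labial], [+continuant], [−coronal]. Since the list omits [sonorant], [voice], [round] and [dorsal] — which do distinguish the voiceless bilabial fricative from the labial-velar glide — this pair collapses; all other pairs remain distinct.

ɸ, w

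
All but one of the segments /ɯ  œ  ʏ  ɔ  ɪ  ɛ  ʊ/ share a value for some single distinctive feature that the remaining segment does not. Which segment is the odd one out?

The remaining segments after removing /ɯ/ share [−tense]; /ɯ/ (high back unrounded vowel) is [+tense]. For every other candidate removal, the leftover set fails to share any single feature value that the removed segment lacks.

ɯ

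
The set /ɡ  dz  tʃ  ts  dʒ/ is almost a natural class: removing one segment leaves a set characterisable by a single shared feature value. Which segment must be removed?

ɡ

/tʃ, dʒ, ts, dz/ are all [+delayed release], but /ɡ/ (voiced velar stop) is [-delayed release]. No other single segment can be removed to leave a set sharing one feature value that the removed segment lacks, so /ɡ/ is the odd one out.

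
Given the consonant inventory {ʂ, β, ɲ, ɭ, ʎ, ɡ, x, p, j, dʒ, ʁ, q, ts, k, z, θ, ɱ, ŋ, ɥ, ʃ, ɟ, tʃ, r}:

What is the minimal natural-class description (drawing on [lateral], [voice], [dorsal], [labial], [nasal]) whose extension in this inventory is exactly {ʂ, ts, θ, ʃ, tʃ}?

The class [−voice], [−labial], [−dorsal] has exactly /ʂ, ts, θ, ʃ, tʃ/ as its extension in this inventory. No smaller conjunction from the listed features achieves this: [−labial, −dorsal] alone would also admit /ɭ, dʒ, z, r/; [−voice, −dorsal] alone would also admit /p/; [−voice, −labial] alone would also admit /x, q, k/; and checking the remaining two-feature bundles turns up none with this extension.

[−voice, −labial, −dorsal]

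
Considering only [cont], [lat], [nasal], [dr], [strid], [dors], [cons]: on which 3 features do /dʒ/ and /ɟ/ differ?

[strident], [delayed release], [dorsal]

The two segments share [−continuant], [−lateral], [−nasal], [+consonantal]. The only features from the list on which they differ: /dʒ/ is [+strident] while /ɟ/ is [−strident]; /dʒ/ is [+delayed release] while /ɟ/ is [−delayed release]; /dʒ/ is [−dorsal] while /ɟ/ is [+dorsal].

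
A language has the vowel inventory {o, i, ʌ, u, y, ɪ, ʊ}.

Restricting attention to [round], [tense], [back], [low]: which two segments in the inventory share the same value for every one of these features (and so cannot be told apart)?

/u/ (high back rounded tense vowel) and /o/ (mid back rounded tense vowel) are both [+round], [+tense], [+back], [−low], so none of the listed features separates them. (They do differ in [high], which is not among the given features.) Every other pair in the inventory differs on at least one listed feature.

u, o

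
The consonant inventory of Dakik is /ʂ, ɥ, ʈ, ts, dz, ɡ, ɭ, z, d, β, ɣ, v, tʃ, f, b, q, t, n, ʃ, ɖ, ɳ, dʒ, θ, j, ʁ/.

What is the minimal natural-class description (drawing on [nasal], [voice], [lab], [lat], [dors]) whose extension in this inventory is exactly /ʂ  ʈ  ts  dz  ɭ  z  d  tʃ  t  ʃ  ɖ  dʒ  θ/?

Every target segment is [−nasal], [−labial], [−dorsal]; each remaining inventory member fails at least one of these. Each conjunct is needed — [−labial, −dorsal] alone would also admit /n, ɳ/; [−nasal, −dorsal] alone would also admit /β, v, f, b/; [−nasal, −labial] alone would also admit /ɡ, ɣ, q, j, …/ — and no other combination of two listed features has exactly this extension, so three is the minimum.

[−nasal, −lab, −dors]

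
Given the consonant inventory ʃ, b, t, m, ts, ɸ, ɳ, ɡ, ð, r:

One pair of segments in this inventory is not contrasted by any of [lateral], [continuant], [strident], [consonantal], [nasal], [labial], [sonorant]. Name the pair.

/t/ (voiceless alveolar stop) and /ɡ/ (voiced velar stop) are both [−lateral], [−continuant], [−strident], [+consonantal], [−nasal], [−labial], [−sonorant], so none of the listed features separates them. (They do differ in [voice], [coronal] and [dorsal], which are not among the given features.) Every other pair in the inventory differs on at least one listed feature.

t, ɡ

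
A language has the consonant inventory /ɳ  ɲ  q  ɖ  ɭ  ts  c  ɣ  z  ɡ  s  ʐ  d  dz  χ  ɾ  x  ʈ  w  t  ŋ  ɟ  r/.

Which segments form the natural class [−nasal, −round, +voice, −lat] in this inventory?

ɖ, ɣ, z, ɡ, ʐ, d, dz, ɾ, ɟ, r

Among the inventory, the [−nasal] segments are /q, ɖ, ɭ, ts, c, ɣ, z, ɡ, s, ʐ, d, dz, χ, ɾ, x, ʈ, w, t, ɟ, r/.
Then [−round] gives /q, ɖ, ɭ, ts, c, ɣ, z, ɡ, s, ʐ, d, dz, χ, ɾ, x, ʈ, t, ɟ, r/.
Within that set, [+voice] gives /ɖ, ɭ, ɣ, z, ɡ, ʐ, d, dz, ɾ, ɟ, r/.
Among these, [−lateral] leaves /ɖ, ɣ, z, ɡ, ʐ, d, dz, ɾ, ɟ, r/.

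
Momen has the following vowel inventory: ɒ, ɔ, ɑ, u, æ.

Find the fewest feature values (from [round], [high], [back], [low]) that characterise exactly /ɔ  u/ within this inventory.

[−low]

/ɔ, u/ are exactly the [−low] segments in the inventory, so a single feature suffices.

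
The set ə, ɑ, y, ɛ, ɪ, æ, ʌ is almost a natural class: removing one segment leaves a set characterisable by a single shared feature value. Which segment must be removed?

The remaining segments after removing /y/ share [−round]; /y/ (high front rounded tense vowel) is [+round]. For every other candidate removal, the leftover set fails to share any single feature value that the removed segment lacks.

y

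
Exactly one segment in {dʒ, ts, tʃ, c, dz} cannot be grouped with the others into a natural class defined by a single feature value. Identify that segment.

[delayed release] (equivalently [strident], [dorsal]) groups all but one: /dʒ, tʃ, ts, dz/ share [+delayed release] while /c/ (voiceless palatal stop) alone is [−delayed release]. Removing any other segment would not leave a single-feature class that excludes it.

c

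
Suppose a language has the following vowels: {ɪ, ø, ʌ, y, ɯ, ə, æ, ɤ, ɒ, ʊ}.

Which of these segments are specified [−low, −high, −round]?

Eliminate segments failing any feature: /ɪ, y, ɯ, ʊ/ are [+high]; /ø/ is [+round]; /æ, ɒ/ are [+low]. The remaining /ʌ, ə, ɤ/ satisfy [−low], [−high], [−round].

ʌ, ə, ɤ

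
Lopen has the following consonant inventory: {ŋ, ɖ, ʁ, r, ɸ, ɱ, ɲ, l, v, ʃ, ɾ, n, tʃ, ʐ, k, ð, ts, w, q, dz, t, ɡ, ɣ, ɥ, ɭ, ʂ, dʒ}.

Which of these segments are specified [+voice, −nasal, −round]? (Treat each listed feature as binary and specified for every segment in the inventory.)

ɖ, ʁ, r, l, v, ɾ, ʐ, ð, dz, ɡ, ɣ, ɭ, dʒ

Checking each segment against [+voice], [−nasal], [−round]: /ɖ/ (voiced retroflex stop), /ʁ/ (voiced uvular fricative), /r/ (alveolar trill), /l/ (alveolar lateral approximant), /v/ (voiced labiodental fricative), /ɾ/ (alveolar tap), among others, satisfy every feature; every other segment in the inventory fails at least one.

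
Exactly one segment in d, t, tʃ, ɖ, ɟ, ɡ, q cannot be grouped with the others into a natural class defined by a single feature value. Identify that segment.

tʃ

[delayed release] (equivalently [strident]) groups all but one: /d, ɖ, ɟ, t, q, ɡ/ share [-delayed release] while /tʃ/ (voiceless postalveolar affricate) alone is [+delayed release]. Removing any other segment would not leave a single-feature class that excludes it.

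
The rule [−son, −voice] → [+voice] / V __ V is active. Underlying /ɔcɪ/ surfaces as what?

[ɔɟɪ]

Only /c/ occurs between two vowels (/ɔ/ __ /ɪ/) and matches the structural description. It is a voiceless palatal stop, so [−son, −voice] holds; changing it to [+voice] with all other features held fixed yields /ɟ/ (voiced palatal stop). No other segment meets both the structural description and the environment, so the output is [ɔɟɪ].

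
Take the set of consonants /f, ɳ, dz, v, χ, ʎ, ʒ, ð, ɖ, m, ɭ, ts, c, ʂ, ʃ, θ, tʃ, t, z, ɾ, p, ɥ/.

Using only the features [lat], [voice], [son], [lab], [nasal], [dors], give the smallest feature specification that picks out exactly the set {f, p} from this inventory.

[−voice, +lab]

/f, p/ are all [−voice], [+labial], and no other segment in the inventory matches both values. Dropping any one of them over-generates: [+labial] alone would also admit /v, m, ɥ/; [−voice] alone would also admit /χ, ts, c, ʂ, …/. No other single listed feature picks out exactly this set either, so fewer than two features will not do.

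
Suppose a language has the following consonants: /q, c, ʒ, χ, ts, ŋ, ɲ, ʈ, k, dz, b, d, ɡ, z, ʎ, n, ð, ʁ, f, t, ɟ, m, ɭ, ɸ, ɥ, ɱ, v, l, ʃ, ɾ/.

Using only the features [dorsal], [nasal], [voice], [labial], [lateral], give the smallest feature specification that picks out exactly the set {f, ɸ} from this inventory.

[-voice, +labial]

The class [-voice], [+labial] has exactly /f, ɸ/ as its extension in this inventory. No smaller conjunction from the listed features achieves this: [+labial] alone would also admit /b, m, ɥ, ɱ, …/; [-voice] alone would also admit /q, c, χ, ts, …/; and checking the remaining single features turns up none with this extension.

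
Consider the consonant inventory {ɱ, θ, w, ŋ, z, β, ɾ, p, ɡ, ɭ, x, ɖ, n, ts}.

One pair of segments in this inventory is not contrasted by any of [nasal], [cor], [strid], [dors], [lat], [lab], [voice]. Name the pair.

Both /ɖ/ and /ɾ/ are [−nasal], [+coronal], [−strident], [−dorsal], [−lateral], [−labial], [+voice]. Since the list omits [sonorant] and [anterior] — which do distinguish the voiced retroflex stop from the alveolar tap — this pair collapses; all other pairs remain distinct.

ɖ, ɾ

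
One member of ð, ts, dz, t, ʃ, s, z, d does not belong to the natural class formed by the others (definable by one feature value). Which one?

[anterior] groups all but one: /s, d, ts, dz, z, ð, t/ share [+anterior] while /ʃ/ (voiceless postalveolar fricative) alone is [−anterior]. Removing any other segment would not leave a single-feature class that excludes it.

ʃ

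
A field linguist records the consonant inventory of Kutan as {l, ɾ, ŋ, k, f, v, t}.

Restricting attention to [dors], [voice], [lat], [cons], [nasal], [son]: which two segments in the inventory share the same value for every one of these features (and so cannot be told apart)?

t, f

Both /t/ and /f/ are [-dorsal], [-voice], [-lateral], [+consonantal], [-nasal], [-sonorant]. Since the list omits [continuant], [labial] and [coronal] — which do distinguish the voiceless alveolar stop from the voiceless labiodental fricative — this pair collapses; all other pairs remain distinct.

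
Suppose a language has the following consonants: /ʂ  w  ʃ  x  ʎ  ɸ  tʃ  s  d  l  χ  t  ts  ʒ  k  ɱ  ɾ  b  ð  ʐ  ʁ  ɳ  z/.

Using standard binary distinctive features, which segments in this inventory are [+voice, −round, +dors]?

ʎ, ʁ

Checking each segment against [+voice], [−round], [+dorsal]: /ʎ/ (palatal lateral approximant), /ʁ/ (voiced uvular fricative) satisfy every feature; every other segment in the inventory fails at least one.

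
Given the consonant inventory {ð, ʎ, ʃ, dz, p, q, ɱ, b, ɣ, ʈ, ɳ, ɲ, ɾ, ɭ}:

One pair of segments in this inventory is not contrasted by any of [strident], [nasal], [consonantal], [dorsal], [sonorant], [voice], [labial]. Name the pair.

Both /ɾ/ and /ɭ/ are [−strident], [−nasal], [+consonantal], [−dorsal], [+sonorant], [+voice], [−labial]. Since the list omits [lateral] and [anterior] — which do distinguish the alveolar tap from the retroflex lateral approximant — this pair collapses; all other pairs remain distinct.

ɾ, ɭ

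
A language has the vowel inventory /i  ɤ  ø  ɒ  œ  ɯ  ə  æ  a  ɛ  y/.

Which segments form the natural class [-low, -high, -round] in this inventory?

First, the [-low] segments are /i, ɤ, ø, œ, ɯ, ə, ɛ, y/.
Among these, [-high] gives /ɤ, ø, œ, ə, ɛ/.
Within that set, [-round] leaves /ɤ, ə, ɛ/.

ɤ, ə, ɛ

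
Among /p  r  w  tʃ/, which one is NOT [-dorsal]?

w

Every segment except /w/ is [-dorsal]. /w/ (labial-velar glide) is [+dorsal], so it is the exception.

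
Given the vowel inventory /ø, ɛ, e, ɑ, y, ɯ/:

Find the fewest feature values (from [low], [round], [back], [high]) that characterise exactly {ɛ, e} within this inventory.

[−back, −round]

The class [−back], [−round] has exactly /ɛ, e/ as its extension in this inventory. No smaller conjunction from the listed features achieves this: [−round] alone would also admit /ɑ, ɯ/; [−back] alone would also admit /ø, y/; and checking the remaining single features turns up none with this extension.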